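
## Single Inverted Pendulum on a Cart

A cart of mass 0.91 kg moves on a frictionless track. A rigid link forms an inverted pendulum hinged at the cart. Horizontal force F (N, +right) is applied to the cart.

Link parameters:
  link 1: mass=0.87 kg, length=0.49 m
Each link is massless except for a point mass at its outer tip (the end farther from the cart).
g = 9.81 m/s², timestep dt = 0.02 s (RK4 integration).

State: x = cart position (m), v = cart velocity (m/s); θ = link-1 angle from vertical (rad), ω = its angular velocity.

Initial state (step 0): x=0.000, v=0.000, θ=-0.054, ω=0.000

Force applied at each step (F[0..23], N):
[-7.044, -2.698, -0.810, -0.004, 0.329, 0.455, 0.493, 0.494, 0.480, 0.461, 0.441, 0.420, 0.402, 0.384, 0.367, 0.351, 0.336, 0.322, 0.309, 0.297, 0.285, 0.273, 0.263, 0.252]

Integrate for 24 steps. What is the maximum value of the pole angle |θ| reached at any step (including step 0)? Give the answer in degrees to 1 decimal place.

apply F[0]=-7.044 → step 1: x=-0.001, v=-0.144, θ=-0.051, ω=0.273
apply F[1]=-2.698 → step 2: x=-0.005, v=-0.195, θ=-0.045, ω=0.356
apply F[2]=-0.810 → step 3: x=-0.009, v=-0.205, θ=-0.038, ω=0.360
apply F[3]=-0.004 → step 4: x=-0.013, v=-0.198, θ=-0.031, ω=0.334
apply F[4]=+0.329 → step 5: x=-0.017, v=-0.186, θ=-0.025, ω=0.297
apply F[5]=+0.455 → step 6: x=-0.020, v=-0.172, θ=-0.019, ω=0.260
apply F[6]=+0.493 → step 7: x=-0.024, v=-0.158, θ=-0.014, ω=0.225
apply F[7]=+0.494 → step 8: x=-0.027, v=-0.145, θ=-0.010, ω=0.193
apply F[8]=+0.480 → step 9: x=-0.029, v=-0.133, θ=-0.006, ω=0.165
apply F[9]=+0.461 → step 10: x=-0.032, v=-0.122, θ=-0.003, ω=0.141
apply F[10]=+0.441 → step 11: x=-0.034, v=-0.112, θ=-0.001, ω=0.119
apply F[11]=+0.420 → step 12: x=-0.036, v=-0.103, θ=0.001, ω=0.101
apply F[12]=+0.402 → step 13: x=-0.038, v=-0.094, θ=0.003, ω=0.085
apply F[13]=+0.384 → step 14: x=-0.040, v=-0.087, θ=0.005, ω=0.071
apply F[14]=+0.367 → step 15: x=-0.042, v=-0.080, θ=0.006, ω=0.058
apply F[15]=+0.351 → step 16: x=-0.043, v=-0.073, θ=0.007, ω=0.048
apply F[16]=+0.336 → step 17: x=-0.045, v=-0.067, θ=0.008, ω=0.039
apply F[17]=+0.322 → step 18: x=-0.046, v=-0.062, θ=0.009, ω=0.031
apply F[18]=+0.309 → step 19: x=-0.047, v=-0.056, θ=0.009, ω=0.024
apply F[19]=+0.297 → step 20: x=-0.048, v=-0.052, θ=0.010, ω=0.018
apply F[20]=+0.285 → step 21: x=-0.049, v=-0.047, θ=0.010, ω=0.013
apply F[21]=+0.273 → step 22: x=-0.050, v=-0.043, θ=0.010, ω=0.009
apply F[22]=+0.263 → step 23: x=-0.051, v=-0.039, θ=0.010, ω=0.005
apply F[23]=+0.252 → step 24: x=-0.052, v=-0.036, θ=0.010, ω=0.002
Max |angle| over trajectory = 0.054 rad = 3.1°.

Answer: 3.1°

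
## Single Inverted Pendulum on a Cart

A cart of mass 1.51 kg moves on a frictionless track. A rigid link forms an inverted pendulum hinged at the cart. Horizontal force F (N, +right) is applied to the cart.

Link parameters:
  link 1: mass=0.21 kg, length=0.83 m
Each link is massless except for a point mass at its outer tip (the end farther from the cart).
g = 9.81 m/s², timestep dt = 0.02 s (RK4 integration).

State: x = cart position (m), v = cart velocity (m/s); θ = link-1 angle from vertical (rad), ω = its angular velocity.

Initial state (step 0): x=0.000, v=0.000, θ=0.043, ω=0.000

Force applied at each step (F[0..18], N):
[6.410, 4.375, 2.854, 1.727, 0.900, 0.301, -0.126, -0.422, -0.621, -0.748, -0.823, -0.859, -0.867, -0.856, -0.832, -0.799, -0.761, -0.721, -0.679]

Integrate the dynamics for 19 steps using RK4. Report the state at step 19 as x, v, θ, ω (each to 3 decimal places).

Answer: x=0.059, v=0.091, θ=-0.008, ω=-0.046

Derivation:
apply F[0]=+6.410 → step 1: x=0.001, v=0.084, θ=0.042, ω=-0.091
apply F[1]=+4.375 → step 2: x=0.003, v=0.141, θ=0.040, ω=-0.149
apply F[2]=+2.854 → step 3: x=0.006, v=0.177, θ=0.036, ω=-0.185
apply F[3]=+1.727 → step 4: x=0.010, v=0.199, θ=0.032, ω=-0.203
apply F[4]=+0.900 → step 5: x=0.014, v=0.210, θ=0.028, ω=-0.209
apply F[5]=+0.301 → step 6: x=0.018, v=0.214, θ=0.024, ω=-0.207
apply F[6]=-0.126 → step 7: x=0.023, v=0.211, θ=0.020, ω=-0.199
apply F[7]=-0.422 → step 8: x=0.027, v=0.205, θ=0.016, ω=-0.187
apply F[8]=-0.621 → step 9: x=0.031, v=0.197, θ=0.013, ω=-0.173
apply F[9]=-0.748 → step 10: x=0.035, v=0.186, θ=0.009, ω=-0.159
apply F[10]=-0.823 → step 11: x=0.038, v=0.175, θ=0.006, ω=-0.143
apply F[11]=-0.859 → step 12: x=0.042, v=0.164, θ=0.004, ω=-0.128
apply F[12]=-0.867 → step 13: x=0.045, v=0.152, θ=0.001, ω=-0.114
apply F[13]=-0.856 → step 14: x=0.048, v=0.141, θ=-0.001, ω=-0.100
apply F[14]=-0.832 → step 15: x=0.050, v=0.130, θ=-0.003, ω=-0.087
apply F[15]=-0.799 → step 16: x=0.053, v=0.119, θ=-0.004, ω=-0.075
apply F[16]=-0.761 → step 17: x=0.055, v=0.110, θ=-0.006, ω=-0.065
apply F[17]=-0.721 → step 18: x=0.057, v=0.100, θ=-0.007, ω=-0.055
apply F[18]=-0.679 → step 19: x=0.059, v=0.091, θ=-0.008, ω=-0.046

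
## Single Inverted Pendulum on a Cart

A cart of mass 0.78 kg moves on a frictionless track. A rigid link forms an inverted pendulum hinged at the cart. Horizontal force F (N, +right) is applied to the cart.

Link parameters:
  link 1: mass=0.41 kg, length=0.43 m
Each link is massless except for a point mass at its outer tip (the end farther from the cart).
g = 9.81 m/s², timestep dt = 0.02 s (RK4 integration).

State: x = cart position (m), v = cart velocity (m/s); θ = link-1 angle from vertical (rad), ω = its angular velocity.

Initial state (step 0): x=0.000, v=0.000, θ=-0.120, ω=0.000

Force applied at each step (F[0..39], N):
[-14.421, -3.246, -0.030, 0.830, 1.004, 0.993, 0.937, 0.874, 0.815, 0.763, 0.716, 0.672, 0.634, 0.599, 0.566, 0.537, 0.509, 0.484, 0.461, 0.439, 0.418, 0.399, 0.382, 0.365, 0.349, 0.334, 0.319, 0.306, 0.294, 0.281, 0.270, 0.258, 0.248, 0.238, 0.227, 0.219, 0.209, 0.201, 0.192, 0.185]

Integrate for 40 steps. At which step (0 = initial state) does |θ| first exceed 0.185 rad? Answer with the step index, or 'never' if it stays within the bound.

Answer: never

Derivation:
apply F[0]=-14.421 → step 1: x=-0.004, v=-0.355, θ=-0.112, ω=0.767
apply F[1]=-3.246 → step 2: x=-0.011, v=-0.428, θ=-0.096, ω=0.887
apply F[2]=-0.030 → step 3: x=-0.020, v=-0.420, θ=-0.079, ω=0.829
apply F[3]=+0.830 → step 4: x=-0.028, v=-0.392, θ=-0.063, ω=0.731
apply F[4]=+1.004 → step 5: x=-0.035, v=-0.360, θ=-0.049, ω=0.633
apply F[5]=+0.993 → step 6: x=-0.042, v=-0.330, θ=-0.038, ω=0.544
apply F[6]=+0.937 → step 7: x=-0.049, v=-0.303, θ=-0.028, ω=0.466
apply F[7]=+0.874 → step 8: x=-0.055, v=-0.278, θ=-0.019, ω=0.397
apply F[8]=+0.815 → step 9: x=-0.060, v=-0.256, θ=-0.012, ω=0.338
apply F[9]=+0.763 → step 10: x=-0.065, v=-0.235, θ=-0.005, ω=0.287
apply F[10]=+0.716 → step 11: x=-0.069, v=-0.217, θ=-0.000, ω=0.242
apply F[11]=+0.672 → step 12: x=-0.073, v=-0.200, θ=0.004, ω=0.204
apply F[12]=+0.634 → step 13: x=-0.077, v=-0.184, θ=0.008, ω=0.170
apply F[13]=+0.599 → step 14: x=-0.081, v=-0.170, θ=0.011, ω=0.141
apply F[14]=+0.566 → step 15: x=-0.084, v=-0.157, θ=0.014, ω=0.116
apply F[15]=+0.537 → step 16: x=-0.087, v=-0.144, θ=0.016, ω=0.095
apply F[16]=+0.509 → step 17: x=-0.090, v=-0.133, θ=0.018, ω=0.076
apply F[17]=+0.484 → step 18: x=-0.092, v=-0.123, θ=0.019, ω=0.060
apply F[18]=+0.461 → step 19: x=-0.095, v=-0.113, θ=0.020, ω=0.046
apply F[19]=+0.439 → step 20: x=-0.097, v=-0.104, θ=0.021, ω=0.034
apply F[20]=+0.418 → step 21: x=-0.099, v=-0.095, θ=0.021, ω=0.024
apply F[21]=+0.399 → step 22: x=-0.101, v=-0.087, θ=0.022, ω=0.015
apply F[22]=+0.382 → step 23: x=-0.102, v=-0.080, θ=0.022, ω=0.008
apply F[23]=+0.365 → step 24: x=-0.104, v=-0.072, θ=0.022, ω=0.001
apply F[24]=+0.349 → step 25: x=-0.105, v=-0.066, θ=0.022, ω=-0.004
apply F[25]=+0.334 → step 26: x=-0.107, v=-0.060, θ=0.022, ω=-0.009
apply F[26]=+0.319 → step 27: x=-0.108, v=-0.054, θ=0.022, ω=-0.012
apply F[27]=+0.306 → step 28: x=-0.109, v=-0.048, θ=0.021, ω=-0.016
apply F[28]=+0.294 → step 29: x=-0.110, v=-0.043, θ=0.021, ω=-0.018
apply F[29]=+0.281 → step 30: x=-0.110, v=-0.038, θ=0.021, ω=-0.021
apply F[30]=+0.270 → step 31: x=-0.111, v=-0.033, θ=0.020, ω=-0.022
apply F[31]=+0.258 → step 32: x=-0.112, v=-0.028, θ=0.020, ω=-0.024
apply F[32]=+0.248 → step 33: x=-0.112, v=-0.024, θ=0.019, ω=-0.025
apply F[33]=+0.238 → step 34: x=-0.113, v=-0.020, θ=0.019, ω=-0.026
apply F[34]=+0.227 → step 35: x=-0.113, v=-0.016, θ=0.018, ω=-0.026
apply F[35]=+0.219 → step 36: x=-0.113, v=-0.012, θ=0.018, ω=-0.027
apply F[36]=+0.209 → step 37: x=-0.114, v=-0.009, θ=0.017, ω=-0.027
apply F[37]=+0.201 → step 38: x=-0.114, v=-0.005, θ=0.017, ω=-0.027
apply F[38]=+0.192 → step 39: x=-0.114, v=-0.002, θ=0.016, ω=-0.027
apply F[39]=+0.185 → step 40: x=-0.114, v=0.001, θ=0.016, ω=-0.027
max |θ| = 0.120 ≤ 0.185 over all 41 states.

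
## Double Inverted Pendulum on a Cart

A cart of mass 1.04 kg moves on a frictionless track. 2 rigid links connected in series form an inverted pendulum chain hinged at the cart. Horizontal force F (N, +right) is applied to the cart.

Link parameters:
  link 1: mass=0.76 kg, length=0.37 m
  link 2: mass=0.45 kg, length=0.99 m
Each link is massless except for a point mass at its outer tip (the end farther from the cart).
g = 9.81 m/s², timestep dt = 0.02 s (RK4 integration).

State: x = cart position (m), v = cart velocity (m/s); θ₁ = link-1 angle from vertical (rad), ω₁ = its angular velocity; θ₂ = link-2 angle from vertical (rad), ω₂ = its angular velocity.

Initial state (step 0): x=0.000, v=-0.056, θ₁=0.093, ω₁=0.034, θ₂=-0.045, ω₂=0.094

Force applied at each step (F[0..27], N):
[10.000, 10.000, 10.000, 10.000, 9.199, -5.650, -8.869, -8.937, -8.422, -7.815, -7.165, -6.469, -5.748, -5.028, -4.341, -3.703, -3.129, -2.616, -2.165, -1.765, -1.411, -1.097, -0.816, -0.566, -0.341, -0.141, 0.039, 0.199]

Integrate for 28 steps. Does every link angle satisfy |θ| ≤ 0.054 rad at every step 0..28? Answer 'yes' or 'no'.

apply F[0]=+10.000 → step 1: x=0.001, v=0.114, θ₁=0.090, ω₁=-0.330, θ₂=-0.044, ω₂=0.048
apply F[1]=+10.000 → step 2: x=0.005, v=0.286, θ₁=0.080, ω₁=-0.705, θ₂=-0.043, ω₂=0.006
apply F[2]=+10.000 → step 3: x=0.012, v=0.461, θ₁=0.062, ω₁=-1.104, θ₂=-0.043, ω₂=-0.031
apply F[3]=+10.000 → step 4: x=0.023, v=0.643, θ₁=0.035, ω₁=-1.540, θ₂=-0.044, ω₂=-0.060
apply F[4]=+9.199 → step 5: x=0.038, v=0.816, θ₁=0.000, ω₁=-1.980, θ₂=-0.046, ω₂=-0.078
apply F[5]=-5.650 → step 6: x=0.053, v=0.711, θ₁=-0.036, ω₁=-1.698, θ₂=-0.047, ω₂=-0.085
apply F[6]=-8.869 → step 7: x=0.066, v=0.552, θ₁=-0.066, ω₁=-1.298, θ₂=-0.049, ω₂=-0.084
apply F[7]=-8.937 → step 8: x=0.075, v=0.398, θ₁=-0.089, ω₁=-0.934, θ₂=-0.051, ω₂=-0.075
apply F[8]=-8.422 → step 9: x=0.082, v=0.259, θ₁=-0.104, ω₁=-0.626, θ₂=-0.052, ω₂=-0.060
apply F[9]=-7.815 → step 10: x=0.086, v=0.135, θ₁=-0.114, ω₁=-0.370, θ₂=-0.053, ω₂=-0.041
apply F[10]=-7.165 → step 11: x=0.087, v=0.025, θ₁=-0.119, ω₁=-0.158, θ₂=-0.054, ω₂=-0.020
apply F[11]=-6.469 → step 12: x=0.087, v=-0.070, θ₁=-0.121, ω₁=0.013, θ₂=-0.054, ω₂=0.002
apply F[12]=-5.748 → step 13: x=0.084, v=-0.152, θ₁=-0.119, ω₁=0.148, θ₂=-0.053, ω₂=0.024
apply F[13]=-5.028 → step 14: x=0.081, v=-0.222, θ₁=-0.115, ω₁=0.251, θ₂=-0.053, ω₂=0.045
apply F[14]=-4.341 → step 15: x=0.076, v=-0.279, θ₁=-0.110, ω₁=0.326, θ₂=-0.052, ω₂=0.064
apply F[15]=-3.703 → step 16: x=0.070, v=-0.326, θ₁=-0.102, ω₁=0.378, θ₂=-0.050, ω₂=0.082
apply F[16]=-3.129 → step 17: x=0.063, v=-0.363, θ₁=-0.095, ω₁=0.411, θ₂=-0.048, ω₂=0.098
apply F[17]=-2.616 → step 18: x=0.055, v=-0.393, θ₁=-0.086, ω₁=0.429, θ₂=-0.046, ω₂=0.111
apply F[18]=-2.165 → step 19: x=0.047, v=-0.416, θ₁=-0.078, ω₁=0.436, θ₂=-0.044, ω₂=0.123
apply F[19]=-1.765 → step 20: x=0.039, v=-0.433, θ₁=-0.069, ω₁=0.435, θ₂=-0.041, ω₂=0.132
apply F[20]=-1.411 → step 21: x=0.030, v=-0.446, θ₁=-0.060, ω₁=0.426, θ₂=-0.039, ω₂=0.140
apply F[21]=-1.097 → step 22: x=0.021, v=-0.454, θ₁=-0.052, ω₁=0.413, θ₂=-0.036, ω₂=0.146
apply F[22]=-0.816 → step 23: x=0.012, v=-0.459, θ₁=-0.044, ω₁=0.397, θ₂=-0.033, ω₂=0.150
apply F[23]=-0.566 → step 24: x=0.003, v=-0.461, θ₁=-0.036, ω₁=0.378, θ₂=-0.030, ω₂=0.153
apply F[24]=-0.341 → step 25: x=-0.007, v=-0.460, θ₁=-0.029, ω₁=0.357, θ₂=-0.027, ω₂=0.154
apply F[25]=-0.141 → step 26: x=-0.016, v=-0.457, θ₁=-0.022, ω₁=0.336, θ₂=-0.024, ω₂=0.154
apply F[26]=+0.039 → step 27: x=-0.025, v=-0.452, θ₁=-0.015, ω₁=0.314, θ₂=-0.021, ω₂=0.153
apply F[27]=+0.199 → step 28: x=-0.034, v=-0.445, θ₁=-0.009, ω₁=0.291, θ₂=-0.018, ω₂=0.151
Max |angle| over trajectory = 0.121 rad; bound = 0.054 → exceeded.

Answer: no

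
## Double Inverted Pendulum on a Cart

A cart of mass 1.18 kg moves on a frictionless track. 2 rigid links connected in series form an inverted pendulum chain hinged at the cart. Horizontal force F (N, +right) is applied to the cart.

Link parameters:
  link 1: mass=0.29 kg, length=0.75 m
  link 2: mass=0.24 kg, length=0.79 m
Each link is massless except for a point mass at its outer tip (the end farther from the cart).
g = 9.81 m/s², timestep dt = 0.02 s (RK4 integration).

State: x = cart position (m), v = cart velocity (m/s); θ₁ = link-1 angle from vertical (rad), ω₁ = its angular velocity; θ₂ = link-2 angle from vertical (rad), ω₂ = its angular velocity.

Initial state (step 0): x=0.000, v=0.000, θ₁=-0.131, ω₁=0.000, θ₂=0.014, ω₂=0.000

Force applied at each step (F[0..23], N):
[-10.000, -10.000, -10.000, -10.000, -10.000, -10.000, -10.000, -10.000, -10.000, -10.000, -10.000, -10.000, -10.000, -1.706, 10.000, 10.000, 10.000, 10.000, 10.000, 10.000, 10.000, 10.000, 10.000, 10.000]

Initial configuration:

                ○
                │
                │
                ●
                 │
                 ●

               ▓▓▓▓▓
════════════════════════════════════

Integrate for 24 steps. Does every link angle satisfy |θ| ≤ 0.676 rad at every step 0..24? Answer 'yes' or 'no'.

apply F[0]=-10.000 → step 1: x=-0.002, v=-0.157, θ₁=-0.130, ω₁=0.140, θ₂=0.015, ω₂=0.070
apply F[1]=-10.000 → step 2: x=-0.006, v=-0.315, θ₁=-0.125, ω₁=0.283, θ₂=0.017, ω₂=0.140
apply F[2]=-10.000 → step 3: x=-0.014, v=-0.473, θ₁=-0.118, ω₁=0.428, θ₂=0.020, ω₂=0.208
apply F[3]=-10.000 → step 4: x=-0.025, v=-0.632, θ₁=-0.108, ω₁=0.579, θ₂=0.025, ω₂=0.272
apply F[4]=-10.000 → step 5: x=-0.039, v=-0.792, θ₁=-0.095, ω₁=0.736, θ₂=0.031, ω₂=0.332
apply F[5]=-10.000 → step 6: x=-0.057, v=-0.954, θ₁=-0.079, ω₁=0.902, θ₂=0.038, ω₂=0.388
apply F[6]=-10.000 → step 7: x=-0.078, v=-1.117, θ₁=-0.059, ω₁=1.079, θ₂=0.047, ω₂=0.436
apply F[7]=-10.000 → step 8: x=-0.102, v=-1.283, θ₁=-0.035, ω₁=1.268, θ₂=0.056, ω₂=0.477
apply F[8]=-10.000 → step 9: x=-0.129, v=-1.451, θ₁=-0.008, ω₁=1.471, θ₂=0.066, ω₂=0.510
apply F[9]=-10.000 → step 10: x=-0.160, v=-1.621, θ₁=0.023, ω₁=1.688, θ₂=0.076, ω₂=0.533
apply F[10]=-10.000 → step 11: x=-0.194, v=-1.793, θ₁=0.060, ω₁=1.922, θ₂=0.087, ω₂=0.546
apply F[11]=-10.000 → step 12: x=-0.231, v=-1.966, θ₁=0.100, ω₁=2.172, θ₂=0.098, ω₂=0.549
apply F[12]=-10.000 → step 13: x=-0.272, v=-2.141, θ₁=0.147, ω₁=2.437, θ₂=0.109, ω₂=0.545
apply F[13]=-1.706 → step 14: x=-0.316, v=-2.177, θ₁=0.196, ω₁=2.534, θ₂=0.120, ω₂=0.533
apply F[14]=+10.000 → step 15: x=-0.358, v=-2.020, θ₁=0.246, ω₁=2.402, θ₂=0.130, ω₂=0.504
apply F[15]=+10.000 → step 16: x=-0.396, v=-1.868, θ₁=0.292, ω₁=2.296, θ₂=0.140, ω₂=0.459
apply F[16]=+10.000 → step 17: x=-0.432, v=-1.720, θ₁=0.338, ω₁=2.217, θ₂=0.148, ω₂=0.400
apply F[17]=+10.000 → step 18: x=-0.465, v=-1.575, θ₁=0.381, ω₁=2.163, θ₂=0.156, ω₂=0.325
apply F[18]=+10.000 → step 19: x=-0.495, v=-1.433, θ₁=0.424, ω₁=2.133, θ₂=0.161, ω₂=0.236
apply F[19]=+10.000 → step 20: x=-0.523, v=-1.294, θ₁=0.467, ω₁=2.125, θ₂=0.165, ω₂=0.134
apply F[20]=+10.000 → step 21: x=-0.547, v=-1.158, θ₁=0.509, ω₁=2.138, θ₂=0.166, ω₂=0.020
apply F[21]=+10.000 → step 22: x=-0.569, v=-1.023, θ₁=0.552, ω₁=2.172, θ₂=0.166, ω₂=-0.105
apply F[22]=+10.000 → step 23: x=-0.588, v=-0.889, θ₁=0.596, ω₁=2.222, θ₂=0.162, ω₂=-0.240
apply F[23]=+10.000 → step 24: x=-0.605, v=-0.755, θ₁=0.641, ω₁=2.289, θ₂=0.156, ω₂=-0.381
Max |angle| over trajectory = 0.641 rad; bound = 0.676 → within bound.

Answer: yes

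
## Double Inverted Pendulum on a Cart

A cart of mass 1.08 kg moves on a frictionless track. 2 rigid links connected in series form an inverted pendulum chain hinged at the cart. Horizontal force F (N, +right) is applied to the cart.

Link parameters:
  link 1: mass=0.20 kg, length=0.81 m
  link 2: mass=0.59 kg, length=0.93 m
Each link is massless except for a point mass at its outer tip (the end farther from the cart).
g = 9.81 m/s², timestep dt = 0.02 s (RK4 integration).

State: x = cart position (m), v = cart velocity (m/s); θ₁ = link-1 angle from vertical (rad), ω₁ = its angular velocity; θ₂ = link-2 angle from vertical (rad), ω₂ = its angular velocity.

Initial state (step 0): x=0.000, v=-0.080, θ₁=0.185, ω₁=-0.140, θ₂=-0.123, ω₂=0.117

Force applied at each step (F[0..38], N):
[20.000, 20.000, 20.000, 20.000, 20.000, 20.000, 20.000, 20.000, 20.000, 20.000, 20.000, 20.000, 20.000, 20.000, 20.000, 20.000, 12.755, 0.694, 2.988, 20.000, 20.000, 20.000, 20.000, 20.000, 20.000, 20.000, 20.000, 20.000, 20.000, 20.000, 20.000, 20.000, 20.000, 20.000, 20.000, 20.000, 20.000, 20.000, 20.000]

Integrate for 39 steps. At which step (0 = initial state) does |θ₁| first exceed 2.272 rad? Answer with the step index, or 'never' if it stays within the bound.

Answer: 36

Derivation:
apply F[0]=+20.000 → step 1: x=0.002, v=0.264, θ₁=0.181, ω₁=-0.303, θ₂=-0.123, ω₂=-0.140
apply F[1]=+20.000 → step 2: x=0.011, v=0.608, θ₁=0.173, ω₁=-0.474, θ₂=-0.129, ω₂=-0.391
apply F[2]=+20.000 → step 3: x=0.026, v=0.955, θ₁=0.162, ω₁=-0.659, θ₂=-0.139, ω₂=-0.633
apply F[3]=+20.000 → step 4: x=0.049, v=1.305, θ₁=0.146, ω₁=-0.863, θ₂=-0.154, ω₂=-0.864
apply F[4]=+20.000 → step 5: x=0.078, v=1.658, θ₁=0.127, ω₁=-1.091, θ₂=-0.173, ω₂=-1.078
apply F[5]=+20.000 → step 6: x=0.115, v=2.016, θ₁=0.102, ω₁=-1.351, θ₂=-0.197, ω₂=-1.271
apply F[6]=+20.000 → step 7: x=0.159, v=2.378, θ₁=0.073, ω₁=-1.648, θ₂=-0.224, ω₂=-1.436
apply F[7]=+20.000 → step 8: x=0.210, v=2.744, θ₁=0.036, ω₁=-1.990, θ₂=-0.254, ω₂=-1.567
apply F[8]=+20.000 → step 9: x=0.269, v=3.113, θ₁=-0.007, ω₁=-2.383, θ₂=-0.286, ω₂=-1.654
apply F[9]=+20.000 → step 10: x=0.335, v=3.484, θ₁=-0.059, ω₁=-2.833, θ₂=-0.320, ω₂=-1.688
apply F[10]=+20.000 → step 11: x=0.408, v=3.853, θ₁=-0.121, ω₁=-3.342, θ₂=-0.353, ω₂=-1.662
apply F[11]=+20.000 → step 12: x=0.489, v=4.211, θ₁=-0.193, ω₁=-3.899, θ₂=-0.386, ω₂=-1.575
apply F[12]=+20.000 → step 13: x=0.577, v=4.549, θ₁=-0.277, ω₁=-4.478, θ₂=-0.416, ω₂=-1.444
apply F[13]=+20.000 → step 14: x=0.671, v=4.851, θ₁=-0.372, ω₁=-5.022, θ₂=-0.444, ω₂=-1.315
apply F[14]=+20.000 → step 15: x=0.770, v=5.103, θ₁=-0.477, ω₁=-5.450, θ₂=-0.469, ω₂=-1.263
apply F[15]=+20.000 → step 16: x=0.874, v=5.303, θ₁=-0.589, ω₁=-5.699, θ₂=-0.495, ω₂=-1.363
apply F[16]=+12.755 → step 17: x=0.981, v=5.358, θ₁=-0.703, ω₁=-5.693, θ₂=-0.525, ω₂=-1.601
apply F[17]=+0.694 → step 18: x=1.087, v=5.230, θ₁=-0.815, ω₁=-5.519, θ₂=-0.559, ω₂=-1.858
apply F[18]=+2.988 → step 19: x=1.191, v=5.136, θ₁=-0.924, ω₁=-5.341, θ₂=-0.599, ω₂=-2.184
apply F[19]=+20.000 → step 20: x=1.295, v=5.270, θ₁=-1.029, ω₁=-5.138, θ₂=-0.649, ω₂=-2.756
apply F[20]=+20.000 → step 21: x=1.401, v=5.398, θ₁=-1.129, ω₁=-4.869, θ₂=-0.710, ω₂=-3.381
apply F[21]=+20.000 → step 22: x=1.510, v=5.515, θ₁=-1.223, ω₁=-4.532, θ₂=-0.784, ω₂=-4.045
apply F[22]=+20.000 → step 23: x=1.622, v=5.619, θ₁=-1.310, ω₁=-4.124, θ₂=-0.872, ω₂=-4.737
apply F[23]=+20.000 → step 24: x=1.735, v=5.701, θ₁=-1.388, ω₁=-3.642, θ₂=-0.974, ω₂=-5.450
apply F[24]=+20.000 → step 25: x=1.850, v=5.748, θ₁=-1.455, ω₁=-3.098, θ₂=-1.090, ω₂=-6.172
apply F[25]=+20.000 → step 26: x=1.965, v=5.746, θ₁=-1.511, ω₁=-2.534, θ₂=-1.221, ω₂=-6.874
apply F[26]=+20.000 → step 27: x=2.079, v=5.676, θ₁=-1.557, ω₁=-2.050, θ₂=-1.364, ω₂=-7.487
apply F[27]=+20.000 → step 28: x=2.191, v=5.536, θ₁=-1.595, ω₁=-1.820, θ₂=-1.519, ω₂=-7.884
apply F[28]=+20.000 → step 29: x=2.300, v=5.354, θ₁=-1.633, ω₁=-2.013, θ₂=-1.677, ω₂=-7.933
apply F[29]=+20.000 → step 30: x=2.405, v=5.180, θ₁=-1.679, ω₁=-2.649, θ₂=-1.833, ω₂=-7.614
apply F[30]=+20.000 → step 31: x=2.508, v=5.044, θ₁=-1.741, ω₁=-3.587, θ₂=-1.980, ω₂=-7.026
apply F[31]=+20.000 → step 32: x=2.607, v=4.936, θ₁=-1.823, ω₁=-4.674, θ₂=-2.113, ω₂=-6.275
apply F[32]=+20.000 → step 33: x=2.705, v=4.829, θ₁=-1.928, ω₁=-5.820, θ₂=-2.230, ω₂=-5.417
apply F[33]=+20.000 → step 34: x=2.800, v=4.691, θ₁=-2.056, ω₁=-6.997, θ₂=-2.330, ω₂=-4.488
apply F[34]=+20.000 → step 35: x=2.892, v=4.486, θ₁=-2.208, ω₁=-8.184, θ₂=-2.410, ω₂=-3.551
apply F[35]=+20.000 → step 36: x=2.979, v=4.196, θ₁=-2.383, ω₁=-9.264, θ₂=-2.473, ω₂=-2.801
apply F[36]=+20.000 → step 37: x=3.060, v=3.875, θ₁=-2.575, ω₁=-9.837, θ₂=-2.526, ω₂=-2.674
apply F[37]=+20.000 → step 38: x=3.135, v=3.693, θ₁=-2.769, ω₁=-9.415, θ₂=-2.586, ω₂=-3.507
apply F[38]=+20.000 → step 39: x=3.209, v=3.762, θ₁=-2.946, ω₁=-8.127, θ₂=-2.671, ω₂=-4.948
|θ₁| = 2.383 > 2.272 first at step 36.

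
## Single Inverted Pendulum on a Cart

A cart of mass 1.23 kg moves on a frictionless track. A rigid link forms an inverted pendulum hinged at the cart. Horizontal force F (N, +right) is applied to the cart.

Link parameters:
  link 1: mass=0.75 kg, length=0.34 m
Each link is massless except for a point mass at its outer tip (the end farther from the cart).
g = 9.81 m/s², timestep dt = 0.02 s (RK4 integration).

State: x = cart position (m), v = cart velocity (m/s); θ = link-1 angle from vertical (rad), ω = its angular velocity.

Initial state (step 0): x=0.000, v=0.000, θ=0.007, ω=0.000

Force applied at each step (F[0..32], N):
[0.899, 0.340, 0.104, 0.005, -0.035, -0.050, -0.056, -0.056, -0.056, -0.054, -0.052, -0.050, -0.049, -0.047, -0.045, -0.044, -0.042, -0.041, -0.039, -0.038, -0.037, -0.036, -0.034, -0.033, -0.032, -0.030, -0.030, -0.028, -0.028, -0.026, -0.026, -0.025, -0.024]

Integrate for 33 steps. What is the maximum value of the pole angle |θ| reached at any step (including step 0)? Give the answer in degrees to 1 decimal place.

Answer: 0.4°

Derivation:
apply F[0]=+0.899 → step 1: x=0.000, v=0.014, θ=0.007, ω=-0.037
apply F[1]=+0.340 → step 2: x=0.000, v=0.019, θ=0.006, ω=-0.047
apply F[2]=+0.104 → step 3: x=0.001, v=0.020, θ=0.005, ω=-0.047
apply F[3]=+0.005 → step 4: x=0.001, v=0.019, θ=0.004, ω=-0.043
apply F[4]=-0.035 → step 5: x=0.002, v=0.018, θ=0.003, ω=-0.038
apply F[5]=-0.050 → step 6: x=0.002, v=0.017, θ=0.002, ω=-0.033
apply F[6]=-0.056 → step 7: x=0.002, v=0.016, θ=0.002, ω=-0.029
apply F[7]=-0.056 → step 8: x=0.003, v=0.015, θ=0.001, ω=-0.025
apply F[8]=-0.056 → step 9: x=0.003, v=0.014, θ=0.001, ω=-0.021
apply F[9]=-0.054 → step 10: x=0.003, v=0.013, θ=0.000, ω=-0.018
apply F[10]=-0.052 → step 11: x=0.003, v=0.012, θ=0.000, ω=-0.015
apply F[11]=-0.050 → step 12: x=0.004, v=0.011, θ=-0.000, ω=-0.013
apply F[12]=-0.049 → step 13: x=0.004, v=0.010, θ=-0.000, ω=-0.011
apply F[13]=-0.047 → step 14: x=0.004, v=0.010, θ=-0.001, ω=-0.009
apply F[14]=-0.045 → step 15: x=0.004, v=0.009, θ=-0.001, ω=-0.007
apply F[15]=-0.044 → step 16: x=0.004, v=0.008, θ=-0.001, ω=-0.006
apply F[16]=-0.042 → step 17: x=0.005, v=0.008, θ=-0.001, ω=-0.005
apply F[17]=-0.041 → step 18: x=0.005, v=0.007, θ=-0.001, ω=-0.004
apply F[18]=-0.039 → step 19: x=0.005, v=0.007, θ=-0.001, ω=-0.003
apply F[19]=-0.038 → step 20: x=0.005, v=0.006, θ=-0.001, ω=-0.002
apply F[20]=-0.037 → step 21: x=0.005, v=0.006, θ=-0.001, ω=-0.002
apply F[21]=-0.036 → step 22: x=0.005, v=0.005, θ=-0.001, ω=-0.001
apply F[22]=-0.034 → step 23: x=0.005, v=0.005, θ=-0.001, ω=-0.001
apply F[23]=-0.033 → step 24: x=0.005, v=0.005, θ=-0.001, ω=-0.000
apply F[24]=-0.032 → step 25: x=0.006, v=0.004, θ=-0.001, ω=0.000
apply F[25]=-0.030 → step 26: x=0.006, v=0.004, θ=-0.001, ω=0.000
apply F[26]=-0.030 → step 27: x=0.006, v=0.004, θ=-0.001, ω=0.001
apply F[27]=-0.028 → step 28: x=0.006, v=0.003, θ=-0.001, ω=0.001
apply F[28]=-0.028 → step 29: x=0.006, v=0.003, θ=-0.001, ω=0.001
apply F[29]=-0.026 → step 30: x=0.006, v=0.003, θ=-0.001, ω=0.001
apply F[30]=-0.026 → step 31: x=0.006, v=0.002, θ=-0.001, ω=0.001
apply F[31]=-0.025 → step 32: x=0.006, v=0.002, θ=-0.001, ω=0.001
apply F[32]=-0.024 → step 33: x=0.006, v=0.002, θ=-0.001, ω=0.001
Max |angle| over trajectory = 0.007 rad = 0.4°.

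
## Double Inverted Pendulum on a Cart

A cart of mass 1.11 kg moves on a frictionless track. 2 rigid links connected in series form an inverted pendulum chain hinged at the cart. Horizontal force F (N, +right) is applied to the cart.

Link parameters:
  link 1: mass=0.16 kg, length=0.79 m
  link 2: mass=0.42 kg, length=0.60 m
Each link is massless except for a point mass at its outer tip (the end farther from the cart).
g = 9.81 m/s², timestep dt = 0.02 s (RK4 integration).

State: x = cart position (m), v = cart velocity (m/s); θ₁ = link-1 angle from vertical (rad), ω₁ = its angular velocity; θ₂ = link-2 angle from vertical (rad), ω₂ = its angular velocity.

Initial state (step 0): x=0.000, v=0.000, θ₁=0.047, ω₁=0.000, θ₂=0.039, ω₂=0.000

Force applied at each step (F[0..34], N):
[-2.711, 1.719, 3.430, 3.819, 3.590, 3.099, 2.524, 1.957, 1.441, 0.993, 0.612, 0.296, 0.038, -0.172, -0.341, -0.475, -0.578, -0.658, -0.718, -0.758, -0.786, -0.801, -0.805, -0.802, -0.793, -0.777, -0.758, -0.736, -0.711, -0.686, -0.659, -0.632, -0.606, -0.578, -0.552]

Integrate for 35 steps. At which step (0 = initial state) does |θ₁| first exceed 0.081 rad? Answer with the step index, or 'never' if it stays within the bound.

apply F[0]=-2.711 → step 1: x=-0.001, v=-0.054, θ₁=0.048, ω₁=0.085, θ₂=0.039, ω₂=-0.010
apply F[1]=+1.719 → step 2: x=-0.001, v=-0.028, θ₁=0.049, ω₁=0.071, θ₂=0.039, ω₂=-0.021
apply F[2]=+3.430 → step 3: x=-0.001, v=0.029, θ₁=0.050, ω₁=0.019, θ₂=0.038, ω₂=-0.035
apply F[3]=+3.819 → step 4: x=-0.000, v=0.093, θ₁=0.050, ω₁=-0.040, θ₂=0.037, ω₂=-0.051
apply F[4]=+3.590 → step 5: x=0.002, v=0.152, θ₁=0.049, ω₁=-0.095, θ₂=0.036, ω₂=-0.066
apply F[5]=+3.099 → step 6: x=0.006, v=0.203, θ₁=0.046, ω₁=-0.139, θ₂=0.035, ω₂=-0.081
apply F[6]=+2.524 → step 7: x=0.010, v=0.244, θ₁=0.043, ω₁=-0.173, θ₂=0.033, ω₂=-0.094
apply F[7]=+1.957 → step 8: x=0.016, v=0.275, θ₁=0.040, ω₁=-0.195, θ₂=0.031, ω₂=-0.106
apply F[8]=+1.441 → step 9: x=0.021, v=0.297, θ₁=0.036, ω₁=-0.209, θ₂=0.029, ω₂=-0.115
apply F[9]=+0.993 → step 10: x=0.027, v=0.311, θ₁=0.031, ω₁=-0.215, θ₂=0.026, ω₂=-0.122
apply F[10]=+0.612 → step 11: x=0.034, v=0.319, θ₁=0.027, ω₁=-0.215, θ₂=0.024, ω₂=-0.127
apply F[11]=+0.296 → step 12: x=0.040, v=0.322, θ₁=0.023, ω₁=-0.211, θ₂=0.021, ω₂=-0.130
apply F[12]=+0.038 → step 13: x=0.046, v=0.321, θ₁=0.019, ω₁=-0.203, θ₂=0.018, ω₂=-0.131
apply F[13]=-0.172 → step 14: x=0.053, v=0.316, θ₁=0.015, ω₁=-0.193, θ₂=0.016, ω₂=-0.131
apply F[14]=-0.341 → step 15: x=0.059, v=0.309, θ₁=0.011, ω₁=-0.182, θ₂=0.013, ω₂=-0.129
apply F[15]=-0.475 → step 16: x=0.065, v=0.299, θ₁=0.007, ω₁=-0.169, θ₂=0.011, ω₂=-0.125
apply F[16]=-0.578 → step 17: x=0.071, v=0.288, θ₁=0.004, ω₁=-0.156, θ₂=0.008, ω₂=-0.121
apply F[17]=-0.658 → step 18: x=0.077, v=0.276, θ₁=0.001, ω₁=-0.143, θ₂=0.006, ω₂=-0.116
apply F[18]=-0.718 → step 19: x=0.082, v=0.263, θ₁=-0.002, ω₁=-0.130, θ₂=0.004, ω₂=-0.110
apply F[19]=-0.758 → step 20: x=0.087, v=0.250, θ₁=-0.004, ω₁=-0.117, θ₂=0.002, ω₂=-0.103
apply F[20]=-0.786 → step 21: x=0.092, v=0.236, θ₁=-0.006, ω₁=-0.105, θ₂=-0.000, ω₂=-0.097
apply F[21]=-0.801 → step 22: x=0.097, v=0.222, θ₁=-0.008, ω₁=-0.093, θ₂=-0.002, ω₂=-0.090
apply F[22]=-0.805 → step 23: x=0.101, v=0.209, θ₁=-0.010, ω₁=-0.082, θ₂=-0.004, ω₂=-0.083
apply F[23]=-0.802 → step 24: x=0.105, v=0.195, θ₁=-0.011, ω₁=-0.072, θ₂=-0.006, ω₂=-0.076
apply F[24]=-0.793 → step 25: x=0.109, v=0.182, θ₁=-0.013, ω₁=-0.062, θ₂=-0.007, ω₂=-0.069
apply F[25]=-0.777 → step 26: x=0.112, v=0.170, θ₁=-0.014, ω₁=-0.053, θ₂=-0.008, ω₂=-0.062
apply F[26]=-0.758 → step 27: x=0.116, v=0.158, θ₁=-0.015, ω₁=-0.045, θ₂=-0.010, ω₂=-0.056
apply F[27]=-0.736 → step 28: x=0.119, v=0.146, θ₁=-0.016, ω₁=-0.037, θ₂=-0.011, ω₂=-0.050
apply F[28]=-0.711 → step 29: x=0.121, v=0.135, θ₁=-0.016, ω₁=-0.030, θ₂=-0.012, ω₂=-0.044
apply F[29]=-0.686 → step 30: x=0.124, v=0.124, θ₁=-0.017, ω₁=-0.024, θ₂=-0.012, ω₂=-0.038
apply F[30]=-0.659 → step 31: x=0.126, v=0.114, θ₁=-0.017, ω₁=-0.019, θ₂=-0.013, ω₂=-0.033
apply F[31]=-0.632 → step 32: x=0.129, v=0.104, θ₁=-0.018, ω₁=-0.014, θ₂=-0.014, ω₂=-0.028
apply F[32]=-0.606 → step 33: x=0.131, v=0.095, θ₁=-0.018, ω₁=-0.009, θ₂=-0.014, ω₂=-0.023
apply F[33]=-0.578 → step 34: x=0.132, v=0.087, θ₁=-0.018, ω₁=-0.005, θ₂=-0.015, ω₂=-0.019
apply F[34]=-0.552 → step 35: x=0.134, v=0.079, θ₁=-0.018, ω₁=-0.001, θ₂=-0.015, ω₂=-0.015
max |θ₁| = 0.050 ≤ 0.081 over all 36 states.

Answer: never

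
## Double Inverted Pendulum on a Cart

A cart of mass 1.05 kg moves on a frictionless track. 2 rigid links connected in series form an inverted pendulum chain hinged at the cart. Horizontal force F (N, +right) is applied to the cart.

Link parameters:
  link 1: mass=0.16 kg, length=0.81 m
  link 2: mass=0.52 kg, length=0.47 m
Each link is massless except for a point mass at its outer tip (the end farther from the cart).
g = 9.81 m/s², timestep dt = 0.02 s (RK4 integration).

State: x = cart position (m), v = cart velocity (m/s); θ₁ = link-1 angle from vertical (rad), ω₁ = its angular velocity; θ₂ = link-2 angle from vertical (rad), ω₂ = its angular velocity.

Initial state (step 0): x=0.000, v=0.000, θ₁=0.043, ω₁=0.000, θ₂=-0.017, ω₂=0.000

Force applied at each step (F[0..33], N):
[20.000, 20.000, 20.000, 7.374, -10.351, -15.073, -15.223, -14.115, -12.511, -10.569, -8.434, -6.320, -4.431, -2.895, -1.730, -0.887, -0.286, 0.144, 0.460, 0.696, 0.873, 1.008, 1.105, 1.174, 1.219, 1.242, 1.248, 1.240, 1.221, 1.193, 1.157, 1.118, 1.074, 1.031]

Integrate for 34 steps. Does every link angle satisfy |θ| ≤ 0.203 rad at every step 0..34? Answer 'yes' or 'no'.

apply F[0]=+20.000 → step 1: x=0.004, v=0.375, θ₁=0.039, ω₁=-0.404, θ₂=-0.018, ω₂=-0.111
apply F[1]=+20.000 → step 2: x=0.015, v=0.752, θ₁=0.027, ω₁=-0.817, θ₂=-0.021, ω₂=-0.208
apply F[2]=+20.000 → step 3: x=0.034, v=1.131, θ₁=0.006, ω₁=-1.251, θ₂=-0.026, ω₂=-0.276
apply F[3]=+7.374 → step 4: x=0.058, v=1.272, θ₁=-0.020, ω₁=-1.412, θ₂=-0.032, ω₂=-0.309
apply F[4]=-10.351 → step 5: x=0.081, v=1.079, θ₁=-0.046, ω₁=-1.181, θ₂=-0.038, ω₂=-0.311
apply F[5]=-15.073 → step 6: x=0.100, v=0.799, θ₁=-0.067, ω₁=-0.862, θ₂=-0.044, ω₂=-0.284
apply F[6]=-15.223 → step 7: x=0.113, v=0.519, θ₁=-0.081, ω₁=-0.558, θ₂=-0.050, ω₂=-0.233
apply F[7]=-14.115 → step 8: x=0.121, v=0.262, θ₁=-0.089, ω₁=-0.291, θ₂=-0.054, ω₂=-0.167
apply F[8]=-12.511 → step 9: x=0.124, v=0.036, θ₁=-0.093, ω₁=-0.067, θ₂=-0.056, ω₂=-0.097
apply F[9]=-10.569 → step 10: x=0.123, v=-0.152, θ₁=-0.092, ω₁=0.112, θ₂=-0.057, ω₂=-0.028
apply F[10]=-8.434 → step 11: x=0.118, v=-0.301, θ₁=-0.089, ω₁=0.244, θ₂=-0.057, ω₂=0.035
apply F[11]=-6.320 → step 12: x=0.111, v=-0.410, θ₁=-0.083, ω₁=0.334, θ₂=-0.056, ω₂=0.089
apply F[12]=-4.431 → step 13: x=0.102, v=-0.484, θ₁=-0.076, ω₁=0.386, θ₂=-0.054, ω₂=0.133
apply F[13]=-2.895 → step 14: x=0.092, v=-0.530, θ₁=-0.068, ω₁=0.410, θ₂=-0.051, ω₂=0.168
apply F[14]=-1.730 → step 15: x=0.081, v=-0.555, θ₁=-0.060, ω₁=0.414, θ₂=-0.047, ω₂=0.193
apply F[15]=-0.887 → step 16: x=0.070, v=-0.565, θ₁=-0.052, ω₁=0.404, θ₂=-0.043, ω₂=0.212
apply F[16]=-0.286 → step 17: x=0.059, v=-0.564, θ₁=-0.044, ω₁=0.387, θ₂=-0.039, ω₂=0.223
apply F[17]=+0.144 → step 18: x=0.048, v=-0.557, θ₁=-0.036, ω₁=0.365, θ₂=-0.034, ω₂=0.229
apply F[18]=+0.460 → step 19: x=0.037, v=-0.544, θ₁=-0.029, ω₁=0.341, θ₂=-0.030, ω₂=0.230
apply F[19]=+0.696 → step 20: x=0.026, v=-0.527, θ₁=-0.023, ω₁=0.316, θ₂=-0.025, ω₂=0.227
apply F[20]=+0.873 → step 21: x=0.016, v=-0.508, θ₁=-0.017, ω₁=0.290, θ₂=-0.021, ω₂=0.221
apply F[21]=+1.008 → step 22: x=0.006, v=-0.487, θ₁=-0.011, ω₁=0.265, θ₂=-0.016, ω₂=0.213
apply F[22]=+1.105 → step 23: x=-0.004, v=-0.465, θ₁=-0.006, ω₁=0.240, θ₂=-0.012, ω₂=0.203
apply F[23]=+1.174 → step 24: x=-0.013, v=-0.442, θ₁=-0.001, ω₁=0.216, θ₂=-0.008, ω₂=0.191
apply F[24]=+1.219 → step 25: x=-0.022, v=-0.419, θ₁=0.003, ω₁=0.193, θ₂=-0.005, ω₂=0.178
apply F[25]=+1.242 → step 26: x=-0.030, v=-0.396, θ₁=0.006, ω₁=0.172, θ₂=-0.001, ω₂=0.165
apply F[26]=+1.248 → step 27: x=-0.037, v=-0.374, θ₁=0.010, ω₁=0.151, θ₂=0.002, ω₂=0.152
apply F[27]=+1.240 → step 28: x=-0.045, v=-0.351, θ₁=0.012, ω₁=0.132, θ₂=0.005, ω₂=0.139
apply F[28]=+1.221 → step 29: x=-0.052, v=-0.330, θ₁=0.015, ω₁=0.115, θ₂=0.008, ω₂=0.126
apply F[29]=+1.193 → step 30: x=-0.058, v=-0.309, θ₁=0.017, ω₁=0.099, θ₂=0.010, ω₂=0.113
apply F[30]=+1.157 → step 31: x=-0.064, v=-0.289, θ₁=0.019, ω₁=0.084, θ₂=0.012, ω₂=0.101
apply F[31]=+1.118 → step 32: x=-0.069, v=-0.271, θ₁=0.020, ω₁=0.071, θ₂=0.014, ω₂=0.089
apply F[32]=+1.074 → step 33: x=-0.075, v=-0.253, θ₁=0.022, ω₁=0.059, θ₂=0.016, ω₂=0.078
apply F[33]=+1.031 → step 34: x=-0.080, v=-0.236, θ₁=0.023, ω₁=0.048, θ₂=0.017, ω₂=0.068
Max |angle| over trajectory = 0.093 rad; bound = 0.203 → within bound.

Answer: yes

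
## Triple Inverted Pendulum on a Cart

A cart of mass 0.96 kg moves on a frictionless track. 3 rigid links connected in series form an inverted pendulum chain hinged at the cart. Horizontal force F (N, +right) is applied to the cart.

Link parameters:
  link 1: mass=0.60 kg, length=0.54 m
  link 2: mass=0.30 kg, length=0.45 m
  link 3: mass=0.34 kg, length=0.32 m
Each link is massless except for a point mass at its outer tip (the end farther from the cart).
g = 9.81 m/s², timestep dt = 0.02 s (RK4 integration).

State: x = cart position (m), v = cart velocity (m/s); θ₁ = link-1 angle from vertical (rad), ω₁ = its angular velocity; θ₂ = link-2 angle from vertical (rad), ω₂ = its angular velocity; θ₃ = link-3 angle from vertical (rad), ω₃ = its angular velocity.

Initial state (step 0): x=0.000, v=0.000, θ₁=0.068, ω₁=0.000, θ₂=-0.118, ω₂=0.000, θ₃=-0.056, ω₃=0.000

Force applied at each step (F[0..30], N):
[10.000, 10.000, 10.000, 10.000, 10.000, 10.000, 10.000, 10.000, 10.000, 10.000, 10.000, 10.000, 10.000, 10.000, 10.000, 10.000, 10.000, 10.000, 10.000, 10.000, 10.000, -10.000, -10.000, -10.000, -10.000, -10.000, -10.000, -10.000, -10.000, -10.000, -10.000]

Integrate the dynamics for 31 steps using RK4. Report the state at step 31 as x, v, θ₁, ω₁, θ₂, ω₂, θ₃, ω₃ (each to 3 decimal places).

Answer: x=0.952, v=-1.372, θ₁=-2.879, ω₁=-8.277, θ₂=-1.602, ω₂=-9.795, θ₃=-1.343, ω₃=-8.977

Derivation:
apply F[0]=+10.000 → step 1: x=0.002, v=0.191, θ₁=0.065, ω₁=-0.257, θ₂=-0.120, ω₂=-0.201, θ₃=-0.055, ω₃=0.082
apply F[1]=+10.000 → step 2: x=0.008, v=0.383, θ₁=0.058, ω₁=-0.520, θ₂=-0.126, ω₂=-0.402, θ₃=-0.053, ω₃=0.171
apply F[2]=+10.000 → step 3: x=0.017, v=0.579, θ₁=0.045, ω₁=-0.795, θ₂=-0.136, ω₂=-0.600, θ₃=-0.048, ω₃=0.271
apply F[3]=+10.000 → step 4: x=0.031, v=0.779, θ₁=0.026, ω₁=-1.090, θ₂=-0.150, ω₂=-0.793, θ₃=-0.042, ω₃=0.386
apply F[4]=+10.000 → step 5: x=0.048, v=0.984, θ₁=0.001, ω₁=-1.409, θ₂=-0.168, ω₂=-0.977, θ₃=-0.033, ω₃=0.518
apply F[5]=+10.000 → step 6: x=0.070, v=1.195, θ₁=-0.031, ω₁=-1.759, θ₂=-0.189, ω₂=-1.146, θ₃=-0.021, ω₃=0.662
apply F[6]=+10.000 → step 7: x=0.096, v=1.412, θ₁=-0.070, ω₁=-2.142, θ₂=-0.213, ω₂=-1.290, θ₃=-0.006, ω₃=0.810
apply F[7]=+10.000 → step 8: x=0.127, v=1.632, θ₁=-0.117, ω₁=-2.558, θ₂=-0.240, ω₂=-1.400, θ₃=0.011, ω₃=0.943
apply F[8]=+10.000 → step 9: x=0.162, v=1.852, θ₁=-0.172, ω₁=-3.002, θ₂=-0.269, ω₂=-1.466, θ₃=0.031, ω₃=1.036
apply F[9]=+10.000 → step 10: x=0.201, v=2.066, θ₁=-0.237, ω₁=-3.462, θ₂=-0.299, ω₂=-1.480, θ₃=0.052, ω₃=1.059
apply F[10]=+10.000 → step 11: x=0.244, v=2.267, θ₁=-0.311, ω₁=-3.919, θ₂=-0.328, ω₂=-1.448, θ₃=0.073, ω₃=0.984
apply F[11]=+10.000 → step 12: x=0.291, v=2.445, θ₁=-0.394, ω₁=-4.353, θ₂=-0.356, ω₂=-1.383, θ₃=0.091, ω₃=0.792
apply F[12]=+10.000 → step 13: x=0.342, v=2.595, θ₁=-0.485, ω₁=-4.745, θ₂=-0.383, ω₂=-1.311, θ₃=0.104, ω₃=0.483
apply F[13]=+10.000 → step 14: x=0.395, v=2.712, θ₁=-0.583, ω₁=-5.081, θ₂=-0.409, ω₂=-1.262, θ₃=0.110, ω₃=0.069
apply F[14]=+10.000 → step 15: x=0.450, v=2.795, θ₁=-0.687, ω₁=-5.359, θ₂=-0.434, ω₂=-1.261, θ₃=0.106, ω₃=-0.424
apply F[15]=+10.000 → step 16: x=0.506, v=2.845, θ₁=-0.797, ω₁=-5.583, θ₂=-0.460, ω₂=-1.324, θ₃=0.092, ω₃=-0.971
apply F[16]=+10.000 → step 17: x=0.564, v=2.866, θ₁=-0.910, ω₁=-5.762, θ₂=-0.488, ω₂=-1.461, θ₃=0.067, ω₃=-1.547
apply F[17]=+10.000 → step 18: x=0.621, v=2.862, θ₁=-1.027, ω₁=-5.907, θ₂=-0.519, ω₂=-1.670, θ₃=0.030, ω₃=-2.137
apply F[18]=+10.000 → step 19: x=0.678, v=2.834, θ₁=-1.147, ω₁=-6.027, θ₂=-0.555, ω₂=-1.950, θ₃=-0.018, ω₃=-2.733
apply F[19]=+10.000 → step 20: x=0.734, v=2.787, θ₁=-1.268, ω₁=-6.126, θ₂=-0.597, ω₂=-2.294, θ₃=-0.079, ω₃=-3.334
apply F[20]=+10.000 → step 21: x=0.789, v=2.721, θ₁=-1.391, ω₁=-6.208, θ₂=-0.647, ω₂=-2.699, θ₃=-0.152, ω₃=-3.942
apply F[21]=-10.000 → step 22: x=0.841, v=2.407, θ₁=-1.517, ω₁=-6.358, θ₂=-0.702, ω₂=-2.798, θ₃=-0.234, ω₃=-4.262
apply F[22]=-10.000 → step 23: x=0.885, v=2.073, θ₁=-1.646, ω₁=-6.554, θ₂=-0.759, ω₂=-2.953, θ₃=-0.322, ω₃=-4.602
apply F[23]=-10.000 → step 24: x=0.923, v=1.716, θ₁=-1.780, ω₁=-6.798, θ₂=-0.821, ω₂=-3.185, θ₃=-0.418, ω₃=-4.963
apply F[24]=-10.000 → step 25: x=0.954, v=1.332, θ₁=-1.918, ω₁=-7.086, θ₂=-0.887, ω₂=-3.523, θ₃=-0.521, ω₃=-5.350
apply F[25]=-10.000 → step 26: x=0.976, v=0.917, θ₁=-2.063, ω₁=-7.416, θ₂=-0.962, ω₂=-4.002, θ₃=-0.632, ω₃=-5.763
apply F[26]=-10.000 → step 27: x=0.990, v=0.471, θ₁=-2.215, ω₁=-7.775, θ₂=-1.049, ω₂=-4.667, θ₃=-0.752, ω₃=-6.210
apply F[27]=-10.000 → step 28: x=0.995, v=-0.001, θ₁=-2.374, ω₁=-8.134, θ₂=-1.151, ω₂=-5.568, θ₃=-0.881, ω₃=-6.707
apply F[28]=-10.000 → step 29: x=0.990, v=-0.485, θ₁=-2.540, ω₁=-8.425, θ₂=-1.273, ω₂=-6.741, θ₃=-1.021, ω₃=-7.285
apply F[29]=-10.000 → step 30: x=0.976, v=-0.955, θ₁=-2.710, ω₁=-8.530, θ₂=-1.422, ω₂=-8.183, θ₃=-1.173, ω₃=-8.007
apply F[30]=-10.000 → step 31: x=0.952, v=-1.372, θ₁=-2.879, ω₁=-8.277, θ₂=-1.602, ω₂=-9.795, θ₃=-1.343, ω₃=-8.977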